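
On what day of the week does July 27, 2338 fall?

Wednesday

Doomsday rule: the anchor day for the 2300s is Wednesday. For year 38: 38÷12 = 3 r 2, and 2÷4 = 0, so 3+2+0 = 5.
Wednesday + 5 ≡ Monday — that's 2338's doomsday.
In July the doomsday date is Jul 11.
Jul 27 is 16 days after Jul 11; 16 mod 7 = 2, so Monday + 2 = Wednesday.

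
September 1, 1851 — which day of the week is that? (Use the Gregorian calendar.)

Monday

Doomsday rule: the anchor day for the 1800s is Friday. For year 51: 51÷12 = 4 r 3, and 3÷4 = 0, so 4+3+0 = 7.
Friday + 7 ≡ Friday — that's 1851's doomsday.
In September the doomsday date is Sep 5.
Sep 1 is 4 days before Sep 5; 4 mod 7 = 4, so Friday − 4 = Monday.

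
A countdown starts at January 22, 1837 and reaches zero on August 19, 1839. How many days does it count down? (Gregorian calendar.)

Jan 22, 1837 → Jan 22, 1838: 365 days.
Jan 22, 1838 → Jan 22, 1839: 365 days.
Jan 22, 1839 → Feb 22, 1839: 31 days (January has 31).
Feb 22, 1839 → Mar 22, 1839: 28 days (February has 28).
Mar 22, 1839 → Apr 22, 1839: 31 days (March has 31).
Apr 22, 1839 → May 22, 1839: 30 days (April has 30).
May 22, 1839 → Jun 22, 1839: 31 days (May has 31).
Jun 22, 1839 → Jul 22, 1839: 30 days (June has 30).
Jul 22, 1839 → Aug 19, 1839: 28 days.
Total: 939 days.

939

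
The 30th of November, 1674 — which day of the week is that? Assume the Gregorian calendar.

Friday

Doomsday rule: the anchor day for the 1600s is Tuesday. For year 74: 74÷12 = 6 r 2, and 2÷4 = 0, so 6+2+0 = 8.
Tuesday + 8 ≡ Wednesday — that's 1674's doomsday.
In November the doomsday date is Nov 7.
Nov 30 is 23 days after Nov 7; 23 mod 7 = 2, so Wednesday + 2 = Friday.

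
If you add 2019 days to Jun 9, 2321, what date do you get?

December 19, 2326

+365 (one year) → Jun 9, 2322 (1654 left).
+365 (one year) → Jun 9, 2323 (1289 left).
+366 (one year; includes Feb 29, 2324) → Jun 9, 2324 (923 left).
+365 (one year) → Jun 9, 2325 (558 left).
+365 (one year) → Jun 9, 2326 (193 left).
Jun has 30 days: +22 → Jul 1, 2326 (171 left).
Jul has 31 days: +31 → Aug 1, 2326 (140 left).
Aug has 31 days: +31 → Sep 1, 2326 (109 left).
Sep has 30 days: +30 → Oct 1, 2326 (79 left).
Oct has 31 days: +31 → Nov 1, 2326 (48 left).
Nov has 30 days: +30 → Dec 1, 2326 (18 left).
+18 → Dec 19, 2326.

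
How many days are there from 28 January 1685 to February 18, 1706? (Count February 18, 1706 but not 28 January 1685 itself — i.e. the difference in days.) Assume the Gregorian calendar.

Jan 28, 1685 → Jan 28, 1686: 365 days.
Jan 28, 1686 → Jan 28, 1687: 365 days.
Jan 28, 1687 → Jan 28, 1688: 365 days.
Jan 28, 1688 → Jan 28, 1689: 366 days (Feb 29, 1688 is in that span).
Jan 28, 1689 → Jan 28, 1690: 365 days.
Jan 28, 1690 → Jan 28, 1691: 365 days.
Jan 28, 1691 → Jan 28, 1692: 365 days.
Jan 28, 1692 → Jan 28, 1693: 366 days (Feb 29, 1692 is in that span).
Jan 28, 1693 → Jan 28, 1694: 365 days.
Jan 28, 1694 → Jan 28, 1695: 365 days.
Jan 28, 1695 → Jan 28, 1696: 365 days.
Jan 28, 1696 → Jan 28, 1697: 366 days (Feb 29, 1696 is in that span).
Jan 28, 1697 → Jan 28, 1698: 365 days.
Jan 28, 1698 → Jan 28, 1699: 365 days.
Jan 28, 1699 → Jan 28, 1700: 365 days.
Jan 28, 1700 → Jan 28, 1701: 365 days.
Jan 28, 1701 → Jan 28, 1702: 365 days.
Jan 28, 1702 → Jan 28, 1703: 365 days.
Jan 28, 1703 → Jan 28, 1704: 365 days.
Jan 28, 1704 → Jan 28, 1705: 366 days (Feb 29, 1704 is in that span).
Jan 28, 1705 → Feb 28, 1705: 31 days (January has 31).
Feb 28, 1705 → Mar 28, 1705: 28 days (February has 28).
Mar 28, 1705 → Apr 28, 1705: 31 days (March has 31).
Apr 28, 1705 → May 28, 1705: 30 days (April has 30).
May 28, 1705 → Jun 28, 1705: 31 days (May has 31).
Jun 28, 1705 → Jul 28, 1705: 30 days (June has 30).
Jul 28, 1705 → Aug 28, 1705: 31 days (July has 31).
Aug 28, 1705 → Sep 28, 1705: 31 days (August has 31).
Sep 28, 1705 → Oct 28, 1705: 30 days (September has 30).
Oct 28, 1705 → Nov 28, 1705: 31 days (October has 31).
Nov 28, 1705 → Dec 28, 1705: 30 days (November has 30).
Dec 28, 1705 → Jan 28, 1706: 31 days (December has 31).
Jan 28, 1706 → Feb 18, 1706: 21 days.
Total: 7690 days.

7690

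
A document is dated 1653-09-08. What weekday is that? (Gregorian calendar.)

Doomsday rule: the anchor day for the 1600s is Tuesday. For year 53: 53÷12 = 4 r 5, and 5÷4 = 1, so 4+5+1 = 10.
Tuesday + 10 ≡ Friday — that's 1653's doomsday.
In September the doomsday date is Sep 5.
Sep 8 is 3 days after Sep 5; 3 mod 7 = 3, so Friday + 3 = Monday.

Monday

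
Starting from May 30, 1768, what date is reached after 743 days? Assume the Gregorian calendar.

June 12, 1770

+365 (one year) → May 30, 1769 (378 left).
May has 31 days: +2 → Jun 1, 1769 (376 left).
Jun has 30 days: +30 → Jul 1, 1769 (346 left).
Jul has 31 days: +31 → Aug 1, 1769 (315 left).
Aug has 31 days: +31 → Sep 1, 1769 (284 left).
Sep has 30 days: +30 → Oct 1, 1769 (254 left).
Oct has 31 days: +31 → Nov 1, 1769 (223 left).
Nov has 30 days: +30 → Dec 1, 1769 (193 left).
Dec has 31 days: +31 → Jan 1, 1770 (162 left).
Jan has 31 days: +31 → Feb 1, 1770 (131 left).
Feb has 28 days: +28 → Mar 1, 1770 (103 left).
Mar has 31 days: +31 → Apr 1, 1770 (72 left).
Apr has 30 days: +30 → May 1, 1770 (42 left).
May has 31 days: +31 → Jun 1, 1770 (11 left).
+11 → Jun 12, 1770.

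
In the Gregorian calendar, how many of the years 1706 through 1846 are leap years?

Multiples of 4 in [1706,1846]: 35.
Of those, multiples of 100: 1 (not leap unless ÷400).
Multiples of 400: 0.
Leap years = 35 − 1 + 0 = 34.

34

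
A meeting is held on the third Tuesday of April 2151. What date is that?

April 1, 2151 is a Thursday.
The first Tuesday is therefore April 6 (5 days later).
The third Tuesday is 6 + 2×7 = April 20.

April 20, 2151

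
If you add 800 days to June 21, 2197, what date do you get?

August 30, 2199

+365 (one year) → Jun 21, 2198 (435 left).
+365 (one year) → Jun 21, 2199 (70 left).
Jun has 30 days: +10 → Jul 1, 2199 (60 left).
Jul has 31 days: +31 → Aug 1, 2199 (29 left).
+29 → Aug 30, 2199.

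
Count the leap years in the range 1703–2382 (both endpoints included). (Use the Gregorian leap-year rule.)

Multiples of 4 in [1703,2382]: 170.
Of those, multiples of 100: 6 (not leap unless ÷400).
Multiples of 400: 1.
Leap years = 170 − 6 + 1 = 165.

165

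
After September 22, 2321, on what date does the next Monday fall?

Sep 22, 2321 is a Thursday.
From Thursday to the next Monday is 4 days.
Sep 22, 2321 + 4 = Sep 26, 2321.

September 26, 2321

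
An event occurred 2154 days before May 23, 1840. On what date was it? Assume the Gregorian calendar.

−366 (one year; includes Feb 29, 1840) → May 23, 1839 (1788 left).
−365 (one year) → May 23, 1838 (1423 left).
−365 (one year) → May 23, 1837 (1058 left).
−365 (one year) → May 23, 1836 (693 left).
−366 (one year; includes Feb 29, 1836) → May 23, 1835 (327 left).
−23 → Apr 30, 1835 (end of Apr, 30 days; 304 left).
−30 → Mar 31, 1835 (end of Mar, 31 days; 274 left).
−31 → Feb 28, 1835 (end of Feb, 28 days; 243 left).
−28 → Jan 31, 1835 (end of Jan, 31 days; 215 left).
−31 → Dec 31, 1834 (end of Dec, 31 days; 184 left).
−31 → Nov 30, 1834 (end of Nov, 30 days; 153 left).
−30 → Oct 31, 1834 (end of Oct, 31 days; 123 left).
−31 → Sep 30, 1834 (end of Sep, 30 days; 92 left).
−30 → Aug 31, 1834 (end of Aug, 31 days; 62 left).
−31 → Jul 31, 1834 (end of Jul, 31 days; 31 left).
−31 → Jun 30, 1834 (end of Jun, 30 days; 0 left).

June 30, 1834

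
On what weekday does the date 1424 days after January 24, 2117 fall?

Wednesday

Jan 24, 2117 is a Sunday.
1424 mod 7 = 3, so 1424 days after a Sunday is Sunday + 3 = Wednesday.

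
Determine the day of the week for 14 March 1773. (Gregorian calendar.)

Doomsday rule: the anchor day for the 1700s is Sunday. For year 73: 73÷12 = 6 r 1, and 1÷4 = 0, so 6+1+0 = 7.
Sunday + 7 ≡ Sunday — that's 1773's doomsday.
In March the doomsday date is Mar 14.
Mar 14 is the doomsday itself: Sunday.

Sunday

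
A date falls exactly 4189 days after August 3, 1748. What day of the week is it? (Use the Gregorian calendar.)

Tuesday

First find the weekday of Aug 3, 1748. Doomsday rule: the anchor day for the 1700s is Sunday. For year 48: 48÷12 = 4 r 0, and 0÷4 = 0, so 4+0+0 = 4.
Sunday + 4 ≡ Thursday — that's 1748's doomsday.
In August the doomsday date is Aug 8.
Aug 3 is 5 days before Aug 8; 5 mod 7 = 5, so Thursday − 5 = Saturday.
4189 mod 7 = 3, so 4189 days after a Saturday is Saturday + 3 = Tuesday.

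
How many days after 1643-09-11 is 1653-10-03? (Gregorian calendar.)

3675

Sep 11, 1643 → Sep 11, 1644: 366 days (Feb 29, 1644 is in that span).
Sep 11, 1644 → Sep 11, 1645: 365 days.
Sep 11, 1645 → Sep 11, 1646: 365 days.
Sep 11, 1646 → Sep 11, 1647: 365 days.
Sep 11, 1647 → Sep 11, 1648: 366 days (Feb 29, 1648 is in that span).
Sep 11, 1648 → Sep 11, 1649: 365 days.
Sep 11, 1649 → Sep 11, 1650: 365 days.
Sep 11, 1650 → Sep 11, 1651: 365 days.
Sep 11, 1651 → Sep 11, 1652: 366 days (Feb 29, 1652 is in that span).
Sep 11, 1652 → Oct 11, 1652: 30 days (September has 30).
Oct 11, 1652 → Nov 11, 1652: 31 days (October has 31).
Nov 11, 1652 → Dec 11, 1652: 30 days (November has 30).
Dec 11, 1652 → Jan 11, 1653: 31 days (December has 31).
Jan 11, 1653 → Feb 11, 1653: 31 days (January has 31).
Feb 11, 1653 → Mar 11, 1653: 28 days (February has 28).
Mar 11, 1653 → Apr 11, 1653: 31 days (March has 31).
Apr 11, 1653 → May 11, 1653: 30 days (April has 30).
May 11, 1653 → Jun 11, 1653: 31 days (May has 31).
Jun 11, 1653 → Jul 11, 1653: 30 days (June has 30).
Jul 11, 1653 → Aug 11, 1653: 31 days (July has 31).
Aug 11, 1653 → Sep 11, 1653: 31 days (August has 31).
Sep 11, 1653 → Oct 3, 1653: 22 days.
Total: 3675 days.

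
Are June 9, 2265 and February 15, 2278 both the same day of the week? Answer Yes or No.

From Jun 9, 2265 to Feb 15, 2278 is 4634 days.
4634 mod 7 = 0, so they are the same weekday.
(Jun 9, 2265 is a Friday; Feb 15, 2278 is a Friday.)

Yes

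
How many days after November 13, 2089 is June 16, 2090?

215

Nov 13, 2089 → Dec 13, 2089: 30 days (November has 30).
Dec 13, 2089 → Jan 13, 2090: 31 days (December has 31).
Jan 13, 2090 → Feb 13, 2090: 31 days (January has 31).
Feb 13, 2090 → Mar 13, 2090: 28 days (February has 28).
Mar 13, 2090 → Apr 13, 2090: 31 days (March has 31).
Apr 13, 2090 → May 13, 2090: 30 days (April has 30).
May 13, 2090 → Jun 13, 2090: 31 days (May has 31).
Jun 13, 2090 → Jun 16, 2090: 3 days.
Total: 215 days.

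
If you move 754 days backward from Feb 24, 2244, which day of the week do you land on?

First find the weekday of Feb 24, 2244. Doomsday rule: the anchor day for the 2200s is Friday. For year 44: 44÷12 = 3 r 8, and 8÷4 = 2, so 3+8+2 = 13.
Friday + 13 ≡ Thursday — that's 2244's doomsday.
In February the doomsday date is Feb 29 (2244 is a leap year (divisible by 4)).
Feb 24 is 5 days before Feb 29; 5 mod 7 = 5, so Thursday − 5 = Saturday.
754 mod 7 = 5, so 754 days before a Saturday is Saturday − 5 = Monday.

Monday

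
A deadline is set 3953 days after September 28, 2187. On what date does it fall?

July 25, 2198

+366 (one year; includes Feb 29, 2188) → Sep 28, 2188 (3587 left).
+365 (one year) → Sep 28, 2189 (3222 left).
+365 (one year) → Sep 28, 2190 (2857 left).
+365 (one year) → Sep 28, 2191 (2492 left).
+366 (one year; includes Feb 29, 2192) → Sep 28, 2192 (2126 left).
+365 (one year) → Sep 28, 2193 (1761 left).
+365 (one year) → Sep 28, 2194 (1396 left).
+365 (one year) → Sep 28, 2195 (1031 left).
+366 (one year; includes Feb 29, 2196) → Sep 28, 2196 (665 left).
+365 (one year) → Sep 28, 2197 (300 left).
Sep has 30 days: +3 → Oct 1, 2197 (297 left).
Oct has 31 days: +31 → Nov 1, 2197 (266 left).
Nov has 30 days: +30 → Dec 1, 2197 (236 left).
Dec has 31 days: +31 → Jan 1, 2198 (205 left).
Jan has 31 days: +31 → Feb 1, 2198 (174 left).
Feb has 28 days: +28 → Mar 1, 2198 (146 left).
Mar has 31 days: +31 → Apr 1, 2198 (115 left).
Apr has 30 days: +30 → May 1, 2198 (85 left).
May has 31 days: +31 → Jun 1, 2198 (54 left).
Jun has 30 days: +30 → Jul 1, 2198 (24 left).
+24 → Jul 25, 2198.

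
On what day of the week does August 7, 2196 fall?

Doomsday rule: the anchor day for the 2100s is Sunday. For year 96: 96÷12 = 8 r 0, and 0÷4 = 0, so 8+0+0 = 8.
Sunday + 8 ≡ Monday — that's 2196's doomsday.
In August the doomsday date is Aug 8.
Aug 7 is 1 day before Aug 8; 1 mod 7 = 1, so Monday − 1 = Sunday.

Sunday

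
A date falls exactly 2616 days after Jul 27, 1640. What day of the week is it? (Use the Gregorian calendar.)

Wednesday

Jul 27, 1640 is a Friday.
2616 mod 7 = 5, so 2616 days after a Friday is Friday + 5 = Wednesday.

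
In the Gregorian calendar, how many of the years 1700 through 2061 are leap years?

Multiples of 4 in [1700,2061]: 91.
Of those, multiples of 100: 4 (not leap unless ÷400).
Multiples of 400: 1.
Leap years = 91 − 4 + 1 = 88.

88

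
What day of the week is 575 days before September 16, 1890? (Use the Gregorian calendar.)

First find the weekday of Sep 16, 1890. Doomsday rule: the anchor day for the 1800s is Friday. For year 90: 90÷12 = 7 r 6, and 6÷4 = 1, so 7+6+1 = 14.
Friday + 14 ≡ Friday — that's 1890's doomsday.
In September the doomsday date is Sep 5.
Sep 16 is 11 days after Sep 5; 11 mod 7 = 4, so Friday + 4 = Tuesday.
575 mod 7 = 1, so 575 days before a Tuesday is Tuesday − 1 = Monday.

Monday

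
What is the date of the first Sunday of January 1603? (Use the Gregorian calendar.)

January 1, 1603 is a Wednesday.
The first Sunday is therefore January 5 (4 days later).

January 5, 1603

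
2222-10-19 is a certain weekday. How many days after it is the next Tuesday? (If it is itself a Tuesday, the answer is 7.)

Oct 19, 2222 is a Saturday.
From Saturday to the next Tuesday is 3 days.

3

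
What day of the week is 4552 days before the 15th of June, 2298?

Monday

First find the weekday of Jun 15, 2298. Doomsday rule: the anchor day for the 2200s is Friday. For year 98: 98÷12 = 8 r 2, and 2÷4 = 0, so 8+2+0 = 10.
Friday + 10 ≡ Monday — that's 2298's doomsday.
In June the doomsday date is Jun 6.
Jun 15 is 9 days after Jun 6; 9 mod 7 = 2, so Monday + 2 = Wednesday.
4552 mod 7 = 2, so 4552 days before a Wednesday is Wednesday − 2 = Monday.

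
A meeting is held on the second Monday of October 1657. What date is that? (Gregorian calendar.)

October 8, 1657

October 1, 1657 is a Monday.
The first Monday is therefore October 1 (same day).
The second Monday is 1 + 1×7 = October 8.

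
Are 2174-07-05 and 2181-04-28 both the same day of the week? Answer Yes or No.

No

From Jul 5, 2174 to Apr 28, 2181 is 2489 days.
2489 mod 7 = 4, so they are different weekdays.
(Jul 5, 2174 is a Tuesday; Apr 28, 2181 is a Saturday.)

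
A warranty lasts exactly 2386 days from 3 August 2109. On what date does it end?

February 14, 2116

+365 (one year) → Aug 3, 2110 (2021 left).
+365 (one year) → Aug 3, 2111 (1656 left).
+366 (one year; includes Feb 29, 2112) → Aug 3, 2112 (1290 left).
+365 (one year) → Aug 3, 2113 (925 left).
+365 (one year) → Aug 3, 2114 (560 left).
+365 (one year) → Aug 3, 2115 (195 left).
Aug has 31 days: +29 → Sep 1, 2115 (166 left).
Sep has 30 days: +30 → Oct 1, 2115 (136 left).
Oct has 31 days: +31 → Nov 1, 2115 (105 left).
Nov has 30 days: +30 → Dec 1, 2115 (75 left).
Dec has 31 days: +31 → Jan 1, 2116 (44 left).
Jan has 31 days: +31 → Feb 1, 2116 (13 left).
+13 → Feb 14, 2116.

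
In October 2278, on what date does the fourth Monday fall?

October 28, 2278

October 1, 2278 is a Tuesday.
The first Monday is therefore October 7 (6 days later).
The fourth Monday is 7 + 3×7 = October 28.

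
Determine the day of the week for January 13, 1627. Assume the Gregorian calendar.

Wednesday

Doomsday rule: the anchor day for the 1600s is Tuesday. For year 27: 27÷12 = 2 r 3, and 3÷4 = 0, so 2+3+0 = 5.
Tuesday + 5 ≡ Sunday — that's 1627's doomsday.
In January the doomsday date is Jan 3 (1627 is not a leap year).
Jan 13 is 10 days after Jan 3; 10 mod 7 = 3, so Sunday + 3 = Wednesday.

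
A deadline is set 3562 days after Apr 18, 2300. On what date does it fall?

+365 (one year) → Apr 18, 2301 (3197 left).
+365 (one year) → Apr 18, 2302 (2832 left).
+365 (one year) → Apr 18, 2303 (2467 left).
+366 (one year; includes Feb 29, 2304) → Apr 18, 2304 (2101 left).
+365 (one year) → Apr 18, 2305 (1736 left).
+365 (one year) → Apr 18, 2306 (1371 left).
+365 (one year) → Apr 18, 2307 (1006 left).
+366 (one year; includes Feb 29, 2308) → Apr 18, 2308 (640 left).
+365 (one year) → Apr 18, 2309 (275 left).
Apr has 30 days: +13 → May 1, 2309 (262 left).
May has 31 days: +31 → Jun 1, 2309 (231 left).
Jun has 30 days: +30 → Jul 1, 2309 (201 left).
Jul has 31 days: +31 → Aug 1, 2309 (170 left).
Aug has 31 days: +31 → Sep 1, 2309 (139 left).
Sep has 30 days: +30 → Oct 1, 2309 (109 left).
Oct has 31 days: +31 → Nov 1, 2309 (78 left).
Nov has 30 days: +30 → Dec 1, 2309 (48 left).
Dec has 31 days: +31 → Jan 1, 2310 (17 left).
+17 → Jan 18, 2310.

January 18, 2310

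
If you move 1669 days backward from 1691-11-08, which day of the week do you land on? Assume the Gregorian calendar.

Nov 8, 1691 is a Thursday.
1669 mod 7 = 3, so 1669 days before a Thursday is Thursday − 3 = Monday.

Monday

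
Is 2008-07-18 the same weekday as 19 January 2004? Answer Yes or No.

From Jan 19, 2004 to Jul 18, 2008 is 1642 days.
1642 mod 7 = 4, so they are different weekdays.
(Jan 19, 2004 is a Monday; Jul 18, 2008 is a Friday.)

No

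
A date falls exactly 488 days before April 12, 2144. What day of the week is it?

Tuesday

First find the weekday of Apr 12, 2144. Doomsday rule: the anchor day for the 2100s is Sunday. For year 44: 44÷12 = 3 r 8, and 8÷4 = 2, so 3+8+2 = 13.
Sunday + 13 ≡ Saturday — that's 2144's doomsday.
In April the doomsday date is Apr 4.
Apr 12 is 8 days after Apr 4; 8 mod 7 = 1, so Saturday + 1 = Sunday.
488 mod 7 = 5, so 488 days before a Sunday is Sunday − 5 = Tuesday.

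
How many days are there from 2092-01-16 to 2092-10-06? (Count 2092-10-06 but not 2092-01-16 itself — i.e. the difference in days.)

264

Jan 16, 2092 → Feb 16, 2092: 31 days (January has 31).
Feb 16, 2092 → Mar 16, 2092: 29 days (February has 29).
Mar 16, 2092 → Apr 16, 2092: 31 days (March has 31).
Apr 16, 2092 → May 16, 2092: 30 days (April has 30).
May 16, 2092 → Jun 16, 2092: 31 days (May has 31).
Jun 16, 2092 → Jul 16, 2092: 30 days (June has 30).
Jul 16, 2092 → Aug 16, 2092: 31 days (July has 31).
Aug 16, 2092 → Sep 16, 2092: 31 days (August has 31).
Sep 16, 2092 → Oct 6, 2092: 20 days.
Total: 264 days.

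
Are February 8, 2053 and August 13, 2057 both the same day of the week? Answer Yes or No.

From Feb 8, 2053 to Aug 13, 2057 is 1647 days.
1647 mod 7 = 2, so they are different weekdays.
(Feb 8, 2053 is a Saturday; Aug 13, 2057 is a Monday.)

No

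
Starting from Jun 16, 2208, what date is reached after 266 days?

Jun has 30 days: +15 → Jul 1, 2208 (251 left).
Jul has 31 days: +31 → Aug 1, 2208 (220 left).
Aug has 31 days: +31 → Sep 1, 2208 (189 left).
Sep has 30 days: +30 → Oct 1, 2208 (159 left).
Oct has 31 days: +31 → Nov 1, 2208 (128 left).
Nov has 30 days: +30 → Dec 1, 2208 (98 left).
Dec has 31 days: +31 → Jan 1, 2209 (67 left).
Jan has 31 days: +31 → Feb 1, 2209 (36 left).
Feb has 28 days: +28 → Mar 1, 2209 (8 left).
+8 → Mar 9, 2209.

March 9, 2209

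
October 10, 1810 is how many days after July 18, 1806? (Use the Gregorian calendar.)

1545

Jul 18, 1806 → Jul 18, 1807: 365 days.
Jul 18, 1807 → Jul 18, 1808: 366 days (Feb 29, 1808 is in that span).
Jul 18, 1808 → Jul 18, 1809: 365 days.
Jul 18, 1809 → Jul 18, 1810: 365 days.
Jul 18, 1810 → Aug 18, 1810: 31 days (July has 31).
Aug 18, 1810 → Sep 18, 1810: 31 days (August has 31).
Sep 18, 1810 → Oct 10, 1810: 22 days.
Total: 1545 days.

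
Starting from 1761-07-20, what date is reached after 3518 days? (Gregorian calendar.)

March 8, 1771

+365 (one year) → Jul 20, 1762 (3153 left).
+365 (one year) → Jul 20, 1763 (2788 left).
+366 (one year; includes Feb 29, 1764) → Jul 20, 1764 (2422 left).
+365 (one year) → Jul 20, 1765 (2057 left).
+365 (one year) → Jul 20, 1766 (1692 left).
+365 (one year) → Jul 20, 1767 (1327 left).
+366 (one year; includes Feb 29, 1768) → Jul 20, 1768 (961 left).
+365 (one year) → Jul 20, 1769 (596 left).
+365 (one year) → Jul 20, 1770 (231 left).
Jul has 31 days: +12 → Aug 1, 1770 (219 left).
Aug has 31 days: +31 → Sep 1, 1770 (188 left).
Sep has 30 days: +30 → Oct 1, 1770 (158 left).
Oct has 31 days: +31 → Nov 1, 1770 (127 left).
Nov has 30 days: +30 → Dec 1, 1770 (97 left).
Dec has 31 days: +31 → Jan 1, 1771 (66 left).
Jan has 31 days: +31 → Feb 1, 1771 (35 left).
Feb has 28 days: +28 → Mar 1, 1771 (7 left).
+7 → Mar 8, 1771.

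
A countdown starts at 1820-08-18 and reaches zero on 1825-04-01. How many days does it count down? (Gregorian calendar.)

1687

Aug 18, 1820 → Aug 18, 1821: 365 days.
Aug 18, 1821 → Aug 18, 1822: 365 days.
Aug 18, 1822 → Aug 18, 1823: 365 days.
Aug 18, 1823 → Aug 18, 1824: 366 days (Feb 29, 1824 is in that span).
Aug 18, 1824 → Sep 18, 1824: 31 days (August has 31).
Sep 18, 1824 → Oct 18, 1824: 30 days (September has 30).
Oct 18, 1824 → Nov 18, 1824: 31 days (October has 31).
Nov 18, 1824 → Dec 18, 1824: 30 days (November has 30).
Dec 18, 1824 → Jan 18, 1825: 31 days (December has 31).
Jan 18, 1825 → Feb 18, 1825: 31 days (January has 31).
Feb 18, 1825 → Mar 18, 1825: 28 days (February has 28).
Mar 18, 1825 → Apr 1, 1825: 14 days.
Total: 1687 days.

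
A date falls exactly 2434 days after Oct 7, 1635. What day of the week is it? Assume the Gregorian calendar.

Friday

Oct 7, 1635 is a Sunday.
2434 mod 7 = 5, so 2434 days after a Sunday is Sunday + 5 = Friday.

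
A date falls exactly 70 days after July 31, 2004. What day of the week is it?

Jul 31, 2004 is a Saturday.
70 mod 7 = 0, so 70 days after a Saturday is Saturday + 0 = Saturday.

Saturday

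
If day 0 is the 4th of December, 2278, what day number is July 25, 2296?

Dec 4, 2278 → Dec 4, 2279: 365 days.
Dec 4, 2279 → Dec 4, 2280: 366 days (Feb 29, 2280 is in that span).
Dec 4, 2280 → Dec 4, 2281: 365 days.
Dec 4, 2281 → Dec 4, 2282: 365 days.
Dec 4, 2282 → Dec 4, 2283: 365 days.
Dec 4, 2283 → Dec 4, 2284: 366 days (Feb 29, 2284 is in that span).
Dec 4, 2284 → Dec 4, 2285: 365 days.
Dec 4, 2285 → Dec 4, 2286: 365 days.
Dec 4, 2286 → Dec 4, 2287: 365 days.
Dec 4, 2287 → Dec 4, 2288: 366 days (Feb 29, 2288 is in that span).
Dec 4, 2288 → Dec 4, 2289: 365 days.
Dec 4, 2289 → Dec 4, 2290: 365 days.
Dec 4, 2290 → Dec 4, 2291: 365 days.
Dec 4, 2291 → Dec 4, 2292: 366 days (Feb 29, 2292 is in that span).
Dec 4, 2292 → Dec 4, 2293: 365 days.
Dec 4, 2293 → Dec 4, 2294: 365 days.
Dec 4, 2294 → Dec 4, 2295: 365 days.
Dec 4, 2295 → Jan 4, 2296: 31 days (December has 31).
Jan 4, 2296 → Feb 4, 2296: 31 days (January has 31).
Feb 4, 2296 → Mar 4, 2296: 29 days (February has 29).
Mar 4, 2296 → Apr 4, 2296: 31 days (March has 31).
Apr 4, 2296 → May 4, 2296: 30 days (April has 30).
May 4, 2296 → Jun 4, 2296: 31 days (May has 31).
Jun 4, 2296 → Jul 4, 2296: 30 days (June has 30).
Jul 4, 2296 → Jul 25, 2296: 21 days.
Total: 6443 days.

6443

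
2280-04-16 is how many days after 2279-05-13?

May 13, 2279 → Jun 13, 2279: 31 days (May has 31).
Jun 13, 2279 → Jul 13, 2279: 30 days (June has 30).
Jul 13, 2279 → Aug 13, 2279: 31 days (July has 31).
Aug 13, 2279 → Sep 13, 2279: 31 days (August has 31).
Sep 13, 2279 → Oct 13, 2279: 30 days (September has 30).
Oct 13, 2279 → Nov 13, 2279: 31 days (October has 31).
Nov 13, 2279 → Dec 13, 2279: 30 days (November has 30).
Dec 13, 2279 → Jan 13, 2280: 31 days (December has 31).
Jan 13, 2280 → Feb 13, 2280: 31 days (January has 31).
Feb 13, 2280 → Mar 13, 2280: 29 days (February has 29).
Mar 13, 2280 → Apr 13, 2280: 31 days (March has 31).
Apr 13, 2280 → Apr 16, 2280: 3 days.
Total: 339 days.

339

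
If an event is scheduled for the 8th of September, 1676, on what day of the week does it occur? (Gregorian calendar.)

Tuesday

Doomsday rule: the anchor day for the 1600s is Tuesday. For year 76: 76÷12 = 6 r 4, and 4÷4 = 1, so 6+4+1 = 11.
Tuesday + 11 ≡ Saturday — that's 1676's doomsday.
In September the doomsday date is Sep 5.
Sep 8 is 3 days after Sep 5; 3 mod 7 = 3, so Saturday + 3 = Tuesday.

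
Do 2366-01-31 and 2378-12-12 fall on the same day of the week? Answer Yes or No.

No

From Jan 31, 2366 to Dec 12, 2378 is 4698 days.
4698 mod 7 = 1, so they are different weekdays.
(Jan 31, 2366 is a Monday; Dec 12, 2378 is a Tuesday.)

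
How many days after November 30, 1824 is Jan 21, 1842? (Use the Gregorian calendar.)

Nov 30, 1824 → Nov 30, 1825: 365 days.
Nov 30, 1825 → Nov 30, 1826: 365 days.
Nov 30, 1826 → Nov 30, 1827: 365 days.
Nov 30, 1827 → Nov 30, 1828: 366 days (Feb 29, 1828 is in that span).
Nov 30, 1828 → Nov 30, 1829: 365 days.
Nov 30, 1829 → Nov 30, 1830: 365 days.
Nov 30, 1830 → Nov 30, 1831: 365 days.
Nov 30, 1831 → Nov 30, 1832: 366 days (Feb 29, 1832 is in that span).
Nov 30, 1832 → Nov 30, 1833: 365 days.
Nov 30, 1833 → Nov 30, 1834: 365 days.
Nov 30, 1834 → Nov 30, 1835: 365 days.
Nov 30, 1835 → Nov 30, 1836: 366 days (Feb 29, 1836 is in that span).
Nov 30, 1836 → Nov 30, 1837: 365 days.
Nov 30, 1837 → Nov 30, 1838: 365 days.
Nov 30, 1838 → Nov 30, 1839: 365 days.
Nov 30, 1839 → Nov 30, 1840: 366 days (Feb 29, 1840 is in that span).
Nov 30, 1840 → Nov 30, 1841: 365 days.
Nov 30, 1841 → Dec 30, 1841: 30 days (November has 30).
Dec 30, 1841 → Jan 21, 1842: 22 days.
Total: 6261 days.

6261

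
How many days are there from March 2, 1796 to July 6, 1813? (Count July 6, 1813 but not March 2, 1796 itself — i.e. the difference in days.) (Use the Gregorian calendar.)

Mar 2, 1796 → Mar 2, 1797: 365 days.
Mar 2, 1797 → Mar 2, 1798: 365 days.
Mar 2, 1798 → Mar 2, 1799: 365 days.
Mar 2, 1799 → Mar 2, 1800: 365 days.
Mar 2, 1800 → Mar 2, 1801: 365 days.
Mar 2, 1801 → Mar 2, 1802: 365 days.
Mar 2, 1802 → Mar 2, 1803: 365 days.
Mar 2, 1803 → Mar 2, 1804: 366 days (Feb 29, 1804 is in that span).
Mar 2, 1804 → Mar 2, 1805: 365 days.
Mar 2, 1805 → Mar 2, 1806: 365 days.
Mar 2, 1806 → Mar 2, 1807: 365 days.
Mar 2, 1807 → Mar 2, 1808: 366 days (Feb 29, 1808 is in that span).
Mar 2, 1808 → Mar 2, 1809: 365 days.
Mar 2, 1809 → Mar 2, 1810: 365 days.
Mar 2, 1810 → Mar 2, 1811: 365 days.
Mar 2, 1811 → Mar 2, 1812: 366 days (Feb 29, 1812 is in that span).
Mar 2, 1812 → Mar 2, 1813: 365 days.
Mar 2, 1813 → Apr 2, 1813: 31 days (March has 31).
Apr 2, 1813 → May 2, 1813: 30 days (April has 30).
May 2, 1813 → Jun 2, 1813: 31 days (May has 31).
Jun 2, 1813 → Jul 2, 1813: 30 days (June has 30).
Jul 2, 1813 → Jul 6, 1813: 4 days.
Total: 6334 days.

6334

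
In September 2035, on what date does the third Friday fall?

September 1, 2035 is a Saturday.
The first Friday is therefore September 7 (6 days later).
The third Friday is 7 + 2×7 = September 21.

September 21, 2035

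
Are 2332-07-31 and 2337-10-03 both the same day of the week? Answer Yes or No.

Yes

From Jul 31, 2332 to Oct 3, 2337 is 1890 days.
1890 mod 7 = 0, so they are the same weekday.
(Jul 31, 2332 is a Sunday; Oct 3, 2337 is a Sunday.)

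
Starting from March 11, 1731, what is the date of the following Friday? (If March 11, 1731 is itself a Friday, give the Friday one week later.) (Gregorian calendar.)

Mar 11, 1731 is a Sunday.
From Sunday to the next Friday is 5 days.
Mar 11, 1731 + 5 = Mar 16, 1731.

March 16, 1731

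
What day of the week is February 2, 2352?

Doomsday rule: the anchor day for the 2300s is Wednesday. For year 52: 52÷12 = 4 r 4, and 4÷4 = 1, so 4+4+1 = 9.
Wednesday + 9 ≡ Friday — that's 2352's doomsday.
In February the doomsday date is Feb 29 (2352 is a leap year (divisible by 4)).
Feb 2 is 27 days before Feb 29; 27 mod 7 = 6, so Friday − 6 = Saturday.

Saturday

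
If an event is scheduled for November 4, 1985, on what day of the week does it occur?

Doomsday rule: the anchor day for the 1900s is Wednesday. For year 85: 85÷12 = 7 r 1, and 1÷4 = 0, so 7+1+0 = 8.
Wednesday + 8 ≡ Thursday — that's 1985's doomsday.
In November the doomsday date is Nov 7.
Nov 4 is 3 days before Nov 7; 3 mod 7 = 3, so Thursday − 3 = Monday.

Monday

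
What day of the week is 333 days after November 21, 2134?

Nov 21, 2134 is a Sunday.
333 mod 7 = 4, so 333 days after a Sunday is Sunday + 4 = Thursday.

Thursday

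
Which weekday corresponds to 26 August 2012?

Doomsday rule: the anchor day for the 2000s is Tuesday. For year 12: 12÷12 = 1 r 0, and 0÷4 = 0, so 1+0+0 = 1.
Tuesday + 1 ≡ Wednesday — that's 2012's doomsday.
In August the doomsday date is Aug 8.
Aug 26 is 18 days after Aug 8; 18 mod 7 = 4, so Wednesday + 4 = Sunday.

Sunday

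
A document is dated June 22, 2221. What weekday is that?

Friday

Doomsday rule: the anchor day for the 2200s is Friday. For year 21: 21÷12 = 1 r 9, and 9÷4 = 2, so 1+9+2 = 12.
Friday + 12 ≡ Wednesday — that's 2221's doomsday.
In June the doomsday date is Jun 6.
Jun 22 is 16 days after Jun 6; 16 mod 7 = 2, so Wednesday + 2 = Friday.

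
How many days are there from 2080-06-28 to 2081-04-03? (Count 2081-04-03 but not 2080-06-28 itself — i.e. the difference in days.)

279

Jun 28, 2080 → Jul 28, 2080: 30 days (June has 30).
Jul 28, 2080 → Aug 28, 2080: 31 days (July has 31).
Aug 28, 2080 → Sep 28, 2080: 31 days (August has 31).
Sep 28, 2080 → Oct 28, 2080: 30 days (September has 30).
Oct 28, 2080 → Nov 28, 2080: 31 days (October has 31).
Nov 28, 2080 → Dec 28, 2080: 30 days (November has 30).
Dec 28, 2080 → Jan 28, 2081: 31 days (December has 31).
Jan 28, 2081 → Feb 28, 2081: 31 days (January has 31).
Feb 28, 2081 → Mar 28, 2081: 28 days (February has 28).
Mar 28, 2081 → Apr 3, 2081: 6 days.
Total: 279 days.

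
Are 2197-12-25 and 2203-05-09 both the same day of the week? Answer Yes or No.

Yes

From Dec 25, 2197 to May 9, 2203 is 1960 days.
1960 mod 7 = 0, so they are the same weekday.
(Dec 25, 2197 is a Monday; May 9, 2203 is a Monday.)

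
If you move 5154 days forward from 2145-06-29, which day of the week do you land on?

First find the weekday of Jun 29, 2145. Doomsday rule: the anchor day for the 2100s is Sunday. For year 45: 45÷12 = 3 r 9, and 9÷4 = 2, so 3+9+2 = 14.
Sunday + 14 ≡ Sunday — that's 2145's doomsday.
In June the doomsday date is Jun 6.
Jun 29 is 23 days after Jun 6; 23 mod 7 = 2, so Sunday + 2 = Tuesday.
5154 mod 7 = 2, so 5154 days after a Tuesday is Tuesday + 2 = Thursday.

Thursday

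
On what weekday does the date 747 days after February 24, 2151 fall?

Monday

Feb 24, 2151 is a Wednesday.
747 mod 7 = 5, so 747 days after a Wednesday is Wednesday + 5 = Monday.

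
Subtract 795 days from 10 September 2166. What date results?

July 7, 2164

−365 (one year) → Sep 10, 2165 (430 left).
−365 (one year) → Sep 10, 2164 (65 left).
−10 → Aug 31, 2164 (end of Aug, 31 days; 55 left).
−31 → Jul 31, 2164 (end of Jul, 31 days; 24 left).
−24 → Jul 7, 2164.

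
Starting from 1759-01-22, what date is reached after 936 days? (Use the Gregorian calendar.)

August 15, 1761

+365 (one year) → Jan 22, 1760 (571 left).
+366 (one year; includes Feb 29, 1760) → Jan 22, 1761 (205 left).
Jan has 31 days: +10 → Feb 1, 1761 (195 left).
Feb has 28 days: +28 → Mar 1, 1761 (167 left).
Mar has 31 days: +31 → Apr 1, 1761 (136 left).
Apr has 30 days: +30 → May 1, 1761 (106 left).
May has 31 days: +31 → Jun 1, 1761 (75 left).
Jun has 30 days: +30 → Jul 1, 1761 (45 left).
Jul has 31 days: +31 → Aug 1, 1761 (14 left).
+14 → Aug 15, 1761.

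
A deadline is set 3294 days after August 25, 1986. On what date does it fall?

September 1, 1995

+365 (one year) → Aug 25, 1987 (2929 left).
+366 (one year; includes Feb 29, 1988) → Aug 25, 1988 (2563 left).
+365 (one year) → Aug 25, 1989 (2198 left).
+365 (one year) → Aug 25, 1990 (1833 left).
+365 (one year) → Aug 25, 1991 (1468 left).
+366 (one year; includes Feb 29, 1992) → Aug 25, 1992 (1102 left).
+365 (one year) → Aug 25, 1993 (737 left).
+365 (one year) → Aug 25, 1994 (372 left).
Aug has 31 days: +7 → Sep 1, 1994 (365 left).
Sep has 30 days: +30 → Oct 1, 1994 (335 left).
Oct has 31 days: +31 → Nov 1, 1994 (304 left).
Nov has 30 days: +30 → Dec 1, 1994 (274 left).
Dec has 31 days: +31 → Jan 1, 1995 (243 left).
Jan has 31 days: +31 → Feb 1, 1995 (212 left).
Feb has 28 days: +28 → Mar 1, 1995 (184 left).
Mar has 31 days: +31 → Apr 1, 1995 (153 left).
Apr has 30 days: +30 → May 1, 1995 (123 left).
May has 31 days: +31 → Jun 1, 1995 (92 left).
Jun has 30 days: +30 → Jul 1, 1995 (62 left).
Jul has 31 days: +31 → Aug 1, 1995 (31 left).
Aug has 31 days: +31 → Sep 1, 1995 (0 left).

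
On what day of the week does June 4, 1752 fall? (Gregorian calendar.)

Sunday

Doomsday rule: the anchor day for the 1700s is Sunday. For year 52: 52÷12 = 4 r 4, and 4÷4 = 1, so 4+4+1 = 9.
Sunday + 9 ≡ Tuesday — that's 1752's doomsday.
In June the doomsday date is Jun 6.
Jun 4 is 2 days before Jun 6; 2 mod 7 = 2, so Tuesday − 2 = Sunday.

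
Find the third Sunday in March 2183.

March 1, 2183 is a Saturday.
The first Sunday is therefore March 2 (1 days later).
The third Sunday is 2 + 2×7 = March 16.

March 16, 2183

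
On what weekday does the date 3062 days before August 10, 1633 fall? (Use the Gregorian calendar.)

Sunday

First find the weekday of Aug 10, 1633. Doomsday rule: the anchor day for the 1600s is Tuesday. For year 33: 33÷12 = 2 r 9, and 9÷4 = 2, so 2+9+2 = 13.
Tuesday + 13 ≡ Monday — that's 1633's doomsday.
In August the doomsday date is Aug 8.
Aug 10 is 2 days after Aug 8; 2 mod 7 = 2, so Monday + 2 = Wednesday.
3062 mod 7 = 3, so 3062 days before a Wednesday is Wednesday − 3 = Sunday.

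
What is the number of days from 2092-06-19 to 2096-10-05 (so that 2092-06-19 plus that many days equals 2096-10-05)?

Jun 19, 2092 → Jun 19, 2093: 365 days.
Jun 19, 2093 → Jun 19, 2094: 365 days.
Jun 19, 2094 → Jun 19, 2095: 365 days.
Jun 19, 2095 → Jun 19, 2096: 366 days (Feb 29, 2096 is in that span).
Jun 19, 2096 → Jul 19, 2096: 30 days (June has 30).
Jul 19, 2096 → Aug 19, 2096: 31 days (July has 31).
Aug 19, 2096 → Sep 19, 2096: 31 days (August has 31).
Sep 19, 2096 → Oct 5, 2096: 16 days.
Total: 1569 days.

1569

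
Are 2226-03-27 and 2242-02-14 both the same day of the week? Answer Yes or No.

Yes

From Mar 27, 2226 to Feb 14, 2242 is 5803 days.
5803 mod 7 = 0, so they are the same weekday.
(Mar 27, 2226 is a Monday; Feb 14, 2242 is a Monday.)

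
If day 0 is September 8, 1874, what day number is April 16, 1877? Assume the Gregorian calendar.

951

Sep 8, 1874 → Sep 8, 1875: 365 days.
Sep 8, 1875 → Sep 8, 1876: 366 days (Feb 29, 1876 is in that span).
Sep 8, 1876 → Oct 8, 1876: 30 days (September has 30).
Oct 8, 1876 → Nov 8, 1876: 31 days (October has 31).
Nov 8, 1876 → Dec 8, 1876: 30 days (November has 30).
Dec 8, 1876 → Jan 8, 1877: 31 days (December has 31).
Jan 8, 1877 → Feb 8, 1877: 31 days (January has 31).
Feb 8, 1877 → Mar 8, 1877: 28 days (February has 28).
Mar 8, 1877 → Apr 8, 1877: 31 days (March has 31).
Apr 8, 1877 → Apr 16, 1877: 8 days.
Total: 951 days.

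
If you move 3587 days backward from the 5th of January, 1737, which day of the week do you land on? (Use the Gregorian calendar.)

First find the weekday of Jan 5, 1737. Doomsday rule: the anchor day for the 1700s is Sunday. For year 37: 37÷12 = 3 r 1, and 1÷4 = 0, so 3+1+0 = 4.
Sunday + 4 ≡ Thursday — that's 1737's doomsday.
In January the doomsday date is Jan 3 (1737 is not a leap year).
Jan 5 is 2 days after Jan 3; 2 mod 7 = 2, so Thursday + 2 = Saturday.
3587 mod 7 = 3, so 3587 days before a Saturday is Saturday − 3 = Wednesday.

Wednesday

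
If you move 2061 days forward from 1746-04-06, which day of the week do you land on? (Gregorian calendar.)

First find the weekday of Apr 6, 1746. Doomsday rule: the anchor day for the 1700s is Sunday. For year 46: 46÷12 = 3 r 10, and 10÷4 = 2, so 3+10+2 = 15.
Sunday + 15 ≡ Monday — that's 1746's doomsday.
In April the doomsday date is Apr 4.
Apr 6 is 2 days after Apr 4; 2 mod 7 = 2, so Monday + 2 = Wednesday.
2061 mod 7 = 3, so 2061 days after a Wednesday is Wednesday + 3 = Saturday.

Saturday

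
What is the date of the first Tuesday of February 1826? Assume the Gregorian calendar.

February 1, 1826 is a Wednesday.
The first Tuesday is therefore February 7 (6 days later).

February 7, 1826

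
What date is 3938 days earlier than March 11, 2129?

−365 (one year) → Mar 11, 2128 (3573 left).
−366 (one year; includes Feb 29, 2128) → Mar 11, 2127 (3207 left).
−365 (one year) → Mar 11, 2126 (2842 left).
−365 (one year) → Mar 11, 2125 (2477 left).
−365 (one year) → Mar 11, 2124 (2112 left).
−366 (one year; includes Feb 29, 2124) → Mar 11, 2123 (1746 left).
−365 (one year) → Mar 11, 2122 (1381 left).
−365 (one year) → Mar 11, 2121 (1016 left).
−365 (one year) → Mar 11, 2120 (651 left).
−366 (one year; includes Feb 29, 2120) → Mar 11, 2119 (285 left).
−11 → Feb 28, 2119 (end of Feb, 28 days; 274 left).
−28 → Jan 31, 2119 (end of Jan, 31 days; 246 left).
−31 → Dec 31, 2118 (end of Dec, 31 days; 215 left).
−31 → Nov 30, 2118 (end of Nov, 30 days; 184 left).
−30 → Oct 31, 2118 (end of Oct, 31 days; 154 left).
−31 → Sep 30, 2118 (end of Sep, 30 days; 123 left).
−30 → Aug 31, 2118 (end of Aug, 31 days; 93 left).
−31 → Jul 31, 2118 (end of Jul, 31 days; 62 left).
−31 → Jun 30, 2118 (end of Jun, 30 days; 31 left).
−30 → May 31, 2118 (end of May, 31 days; 1 left).
−1 → May 30, 2118.

May 30, 2118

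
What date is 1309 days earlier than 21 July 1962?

December 20, 1958

−365 (one year) → Jul 21, 1961 (944 left).
−365 (one year) → Jul 21, 1960 (579 left).
−366 (one year; includes Feb 29, 1960) → Jul 21, 1959 (213 left).
−21 → Jun 30, 1959 (end of Jun, 30 days; 192 left).
−30 → May 31, 1959 (end of May, 31 days; 162 left).
−31 → Apr 30, 1959 (end of Apr, 30 days; 131 left).
−30 → Mar 31, 1959 (end of Mar, 31 days; 101 left).
−31 → Feb 28, 1959 (end of Feb, 28 days; 70 left).
−28 → Jan 31, 1959 (end of Jan, 31 days; 42 left).
−31 → Dec 31, 1958 (end of Dec, 31 days; 11 left).
−11 → Dec 20, 1958.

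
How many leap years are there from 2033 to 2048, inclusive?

Multiples of 4 in [2033,2048]: 4.
Of those, multiples of 100: 0 (not leap unless ÷400).
Multiples of 400: 0.
Leap years = 4 − 0 + 0 = 4.

4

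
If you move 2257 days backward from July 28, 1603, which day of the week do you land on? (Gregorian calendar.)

Jul 28, 1603 is a Monday.
2257 mod 7 = 3, so 2257 days before a Monday is Monday − 3 = Friday.

Friday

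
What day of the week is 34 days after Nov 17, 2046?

First find the weekday of Nov 17, 2046. Doomsday rule: the anchor day for the 2000s is Tuesday. For year 46: 46÷12 = 3 r 10, and 10÷4 = 2, so 3+10+2 = 15.
Tuesday + 15 ≡ Wednesday — that's 2046's doomsday.
In November the doomsday date is Nov 7.
Nov 17 is 10 days after Nov 7; 10 mod 7 = 3, so Wednesday + 3 = Saturday.
34 mod 7 = 6, so 34 days after a Saturday is Saturday + 6 = Friday.

Friday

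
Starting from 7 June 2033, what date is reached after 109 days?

September 24, 2033

Jun has 30 days: +24 → Jul 1, 2033 (85 left).
Jul has 31 days: +31 → Aug 1, 2033 (54 left).
Aug has 31 days: +31 → Sep 1, 2033 (23 left).
+23 → Sep 24, 2033.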